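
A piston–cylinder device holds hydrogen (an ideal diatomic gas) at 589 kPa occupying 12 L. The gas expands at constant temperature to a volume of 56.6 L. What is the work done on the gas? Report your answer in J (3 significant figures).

Isothermal: W = nRT ln(V₂/V₁) = P₁V₁ ln(V₂/V₁).
P₁V₁ = (589 kPa)(12 L) = 7068 J.
W = 7068 × ln(56.6/12) = 7068 × 1.551
W_by_gas = 10963 J; work on gas = −W_by = -10963 J.

W ≈ -11000 J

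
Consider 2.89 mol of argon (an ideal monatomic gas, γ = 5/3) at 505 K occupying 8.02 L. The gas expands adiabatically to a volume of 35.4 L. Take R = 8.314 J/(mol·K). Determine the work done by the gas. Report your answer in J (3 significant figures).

W ≈ 11400 J

Adiabatic: TV^(γ−1) = const with γ = 5/3.
T₂ = T₁ (V₁/V₂)^(γ−1) = 505 × (8.02/35.4)^0.667 = 505 × 0.3716 = 187.7 K.
W_by = nCᵥ(T₁ − T₂) = (2.89)(12.47)(505 − 187.7) = 11437 J.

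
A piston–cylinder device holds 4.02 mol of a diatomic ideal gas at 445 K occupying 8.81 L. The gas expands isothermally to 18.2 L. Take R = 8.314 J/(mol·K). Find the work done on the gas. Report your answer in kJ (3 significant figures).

W ≈ -10.8 kJ

Isothermal: W = nRT ln(V₂/V₁).
W = (4.02)(8.314)(445) × ln(18.2/8.81)
  = 14873 × 0.7255
W_by_gas = 10791 J; work on gas = −W_by = -10791 J.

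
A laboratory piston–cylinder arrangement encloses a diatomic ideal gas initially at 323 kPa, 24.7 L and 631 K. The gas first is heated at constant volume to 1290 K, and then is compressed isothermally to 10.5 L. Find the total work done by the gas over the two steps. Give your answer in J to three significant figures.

Step 1 (isochoric): W = 0 (constant volume).
After step 1: P = 660.3 kPa (V unchanged).
Step 2 (isothermal): W = P₁V₁ ln(V₂/V₁) = (16310) ln(10.5/24.7) = -13952 J.
W_total = 0 − 13952 = -13952 J.

W_total ≈ -14000 J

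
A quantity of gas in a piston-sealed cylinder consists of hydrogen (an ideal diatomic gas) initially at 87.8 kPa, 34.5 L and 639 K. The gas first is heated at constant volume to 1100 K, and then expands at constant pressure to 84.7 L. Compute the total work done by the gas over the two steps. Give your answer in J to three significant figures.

W_total ≈ 7590 J

Step 1 (isochoric): W = 0 (constant volume).
After step 1: P = 151.1 kPa (V unchanged).
Step 2 (isobaric): W = PΔV = (151.1 kPa)(84.7 − 34.5 L) = 7587 J.
W_total = 0 + 7587 = 7587 J.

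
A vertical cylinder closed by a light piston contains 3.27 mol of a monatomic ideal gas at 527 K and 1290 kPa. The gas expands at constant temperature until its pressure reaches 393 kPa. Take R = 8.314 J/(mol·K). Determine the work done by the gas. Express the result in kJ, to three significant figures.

Isothermal process: W = nRT ln(V₂/V₁) = nRT ln(P₁/P₂).
W = (3.27)(8.314)(527) × ln(1290/393)
  = 14327 × ln(3.282) = 14327 × 1.189
W_by_gas = 17029 J.

W ≈ 17.0 kJ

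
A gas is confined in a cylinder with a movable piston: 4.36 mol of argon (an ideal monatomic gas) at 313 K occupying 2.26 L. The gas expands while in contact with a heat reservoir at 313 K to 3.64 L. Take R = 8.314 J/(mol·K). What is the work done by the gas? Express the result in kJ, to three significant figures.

Isothermal: W = nRT ln(V₂/V₁).
W = (4.36)(8.314)(313) × ln(3.64/2.26)
  = 11346 × 0.4766
W_by_gas = 5408 J.

W ≈ 5.41 kJ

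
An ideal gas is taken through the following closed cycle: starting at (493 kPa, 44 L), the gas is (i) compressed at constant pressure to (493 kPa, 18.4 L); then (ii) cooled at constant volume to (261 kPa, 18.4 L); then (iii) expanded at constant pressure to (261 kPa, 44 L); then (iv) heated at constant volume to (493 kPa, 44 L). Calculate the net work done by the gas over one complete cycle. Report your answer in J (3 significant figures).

Constant-volume legs do no work.
W(i) = (493)(18.4 − 44) = -12621 J; W(iii) = (261)(44 − 18.4) = 6682 J.
W_net = -12621 + 6682 = -5939 J (the counter-clockwise enclosed area).

W_net ≈ -5940 J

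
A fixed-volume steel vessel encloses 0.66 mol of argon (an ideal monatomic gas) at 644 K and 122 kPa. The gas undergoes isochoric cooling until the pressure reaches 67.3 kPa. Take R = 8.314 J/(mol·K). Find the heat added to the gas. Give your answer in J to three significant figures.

Constant volume ⇒ W = 0, so Q = ΔU = nCᵥΔT with Cᵥ = 3R/2 = 12.47 J/(mol·K).
At constant V, T₂/T₁ = P₂/P₁ ⇒ ΔT = T₁(P₂/P₁ − 1) = 644·(67.3/122 − 1) = -288.7 K.
ΔU = (0.66)(12.47)(-288.7) = -2377 J.

Q ≈ -2380 J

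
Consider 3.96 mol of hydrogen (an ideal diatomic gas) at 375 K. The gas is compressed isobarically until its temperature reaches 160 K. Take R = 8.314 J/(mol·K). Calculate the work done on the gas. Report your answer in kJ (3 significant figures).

W ≈ 7.08 kJ

Isobaric: W = P ΔV = nR ΔT.
W = (3.96)(8.314)(160 − 375) = -7079 J.
Work on gas = −W_by = 7079 J.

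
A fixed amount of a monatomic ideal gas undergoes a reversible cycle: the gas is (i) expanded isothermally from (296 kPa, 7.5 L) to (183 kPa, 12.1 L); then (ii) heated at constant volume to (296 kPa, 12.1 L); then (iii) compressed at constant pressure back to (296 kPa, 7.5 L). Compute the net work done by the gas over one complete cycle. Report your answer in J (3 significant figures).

Leg (i): W = PᵢVᵢ ln(V_f/Vᵢ) = (2220) ln(12.1/7.5) = 1062 J.
Leg (ii): W = 0.
Leg (iii): W = PΔV = (296)(7.5 − 12.1) = -1362 J.
W_net = 1062 − 1362 = -299.8 J.

W_net ≈ -300 J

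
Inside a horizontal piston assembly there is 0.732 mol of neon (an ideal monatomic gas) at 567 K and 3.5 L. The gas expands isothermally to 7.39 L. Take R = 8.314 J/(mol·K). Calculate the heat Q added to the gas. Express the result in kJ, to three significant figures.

Isothermal ⇒ ΔU = 0, so Q = W = nRT ln(V₂/V₁).
Q = (0.732)(8.314)(567) ln(7.39/3.5) = 3451 × 0.7474 = 2579 J.

Q ≈ 2.58 kJ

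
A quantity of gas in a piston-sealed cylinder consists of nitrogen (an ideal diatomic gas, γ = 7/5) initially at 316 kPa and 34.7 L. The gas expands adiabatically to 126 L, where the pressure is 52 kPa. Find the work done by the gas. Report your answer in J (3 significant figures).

W ≈ 11000 J

Adiabatic: W = (P₁V₁ − P₂V₂)/(γ − 1) with γ = 7/5.
P₁V₁ = 10965 J, P₂V₂ = 6552 J.
W = (10965 − 6552) / 0.4 = 11033 J.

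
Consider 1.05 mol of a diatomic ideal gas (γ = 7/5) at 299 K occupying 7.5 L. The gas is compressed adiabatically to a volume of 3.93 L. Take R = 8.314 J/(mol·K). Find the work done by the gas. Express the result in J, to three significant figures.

W ≈ -1920 J

Adiabatic: TV^(γ−1) = const with γ = 7/5.
T₂ = T₁ (V₁/V₂)^(γ−1) = 299 × (7.5/3.93)^0.4 = 299 × 1.295 = 387.2 K.
W_by = nCᵥ(T₁ − T₂) = (1.05)(20.79)(299 − 387.2) = -1925 J.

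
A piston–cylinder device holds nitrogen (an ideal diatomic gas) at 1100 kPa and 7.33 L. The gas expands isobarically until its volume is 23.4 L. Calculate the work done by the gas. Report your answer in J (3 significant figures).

Isobaric: W = P ΔV.
W = (1100 kPa)(23.4 − 7.33 L) = (1100)(16.07) = 17677 J.

W ≈ 17700 J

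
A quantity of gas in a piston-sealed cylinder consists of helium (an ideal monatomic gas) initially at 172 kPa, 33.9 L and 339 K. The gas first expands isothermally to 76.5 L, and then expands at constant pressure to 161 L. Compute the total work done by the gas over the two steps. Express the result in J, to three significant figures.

Step 1 (isothermal): W = P₁V₁ ln(V₂/V₁) = (5831) ln(76.5/33.9) = 4746 J.
After step 1: P = 76.22 kPa, V = 76.5 L, T = 339 K.
Step 2 (isobaric): W = PΔV = (76.22 kPa)(161 − 76.5 L) = 6441 J.
W_total = 4746 + 6441 = 11186 J.

W_total ≈ 11200 J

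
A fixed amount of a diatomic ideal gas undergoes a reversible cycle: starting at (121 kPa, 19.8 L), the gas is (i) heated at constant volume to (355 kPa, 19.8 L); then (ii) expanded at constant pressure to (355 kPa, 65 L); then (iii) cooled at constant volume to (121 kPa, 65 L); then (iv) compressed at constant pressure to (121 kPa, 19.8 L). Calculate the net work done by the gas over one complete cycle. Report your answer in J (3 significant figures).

W_net ≈ 10600 J

Constant-volume legs do no work.
W(ii) = (355)(65 − 19.8) = 16046 J; W(iv) = (121)(19.8 − 65) = -5469 J.
W_net = 16046 − 5469 = 10577 J (the clockwise enclosed area).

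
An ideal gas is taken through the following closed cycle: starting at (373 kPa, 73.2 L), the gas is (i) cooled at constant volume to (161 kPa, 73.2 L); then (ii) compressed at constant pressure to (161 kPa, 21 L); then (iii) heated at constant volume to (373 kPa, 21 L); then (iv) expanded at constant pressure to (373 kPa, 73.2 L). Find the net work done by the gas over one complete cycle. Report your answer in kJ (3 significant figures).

W_net ≈ 11.1 kJ

Constant-volume legs do no work.
W(ii) = (161)(21 − 73.2) = -8404 J; W(iv) = (373)(73.2 − 21) = 19471 J.
W_net = -8404 + 19471 = 11066 J (the clockwise enclosed area).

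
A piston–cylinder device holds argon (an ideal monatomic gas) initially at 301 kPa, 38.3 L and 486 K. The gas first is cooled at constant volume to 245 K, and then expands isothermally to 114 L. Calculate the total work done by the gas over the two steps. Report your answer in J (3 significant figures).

W_total ≈ 6340 J

Step 1 (isochoric): W = 0 (constant volume).
After step 1: P = 151.7 kPa (V unchanged).
Step 2 (isothermal): W = P₁V₁ ln(V₂/V₁) = (5812) ln(114/38.3) = 6339 J.
W_total = 0 + 6339 = 6339 J.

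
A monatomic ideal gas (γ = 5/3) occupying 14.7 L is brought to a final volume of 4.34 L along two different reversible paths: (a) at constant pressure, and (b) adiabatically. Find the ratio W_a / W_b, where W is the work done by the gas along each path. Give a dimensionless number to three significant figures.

Path (a) isobaric: W = P₁(V₂ − V₁) → W_a/(P₁V₁) = -0.7048.
Path (b) adiabatic: W = P₁V₁(1 − (V₁/V₂)^(γ−1))/(γ−1) → W_b/(P₁V₁) = -1.883.
W_a / W_b = -0.7048 / -1.883 = 0.3743.

W_a / W_b ≈ 0.374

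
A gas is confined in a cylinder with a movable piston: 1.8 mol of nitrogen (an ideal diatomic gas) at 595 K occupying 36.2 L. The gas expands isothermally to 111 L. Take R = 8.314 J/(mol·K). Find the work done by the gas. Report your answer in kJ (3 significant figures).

W ≈ 9.98 kJ

Isothermal: W = nRT ln(V₂/V₁).
W = (1.8)(8.314)(595) × ln(111/36.2)
  = 8904 × 1.12
W_by_gas = 9977 J.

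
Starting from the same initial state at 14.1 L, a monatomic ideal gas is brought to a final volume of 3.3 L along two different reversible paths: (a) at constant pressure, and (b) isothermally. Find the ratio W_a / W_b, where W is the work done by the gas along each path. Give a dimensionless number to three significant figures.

Path (a) isobaric: W = P₁(V₂ − V₁) → W_a/(P₁V₁) = -0.766.
Path (b) isothermal: W = P₁V₁ ln(V₂/V₁) → W_b/(P₁V₁) = -1.452.
W_a / W_b = -0.766 / -1.452 = 0.5274.

W_a / W_b ≈ 0.527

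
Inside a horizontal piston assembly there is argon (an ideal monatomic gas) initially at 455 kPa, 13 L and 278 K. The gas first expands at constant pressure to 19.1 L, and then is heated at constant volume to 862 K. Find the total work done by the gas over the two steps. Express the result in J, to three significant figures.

W_total ≈ 2780 J

Step 1 (isobaric): W = PΔV = (455 kPa)(19.1 − 13 L) = 2776 J.
Step 2 (isochoric): W = 0 (constant volume).
W_total = 2776 + 0 = 2776 J.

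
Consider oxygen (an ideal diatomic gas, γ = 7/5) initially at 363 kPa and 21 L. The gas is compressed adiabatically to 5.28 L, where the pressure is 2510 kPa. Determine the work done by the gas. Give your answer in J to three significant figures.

W ≈ -14100 J

Adiabatic: W = (P₁V₁ − P₂V₂)/(γ − 1) with γ = 7/5.
P₁V₁ = 7623 J, P₂V₂ = 13253 J.
W = (7623 − 13253) / 0.4 = -14075 J.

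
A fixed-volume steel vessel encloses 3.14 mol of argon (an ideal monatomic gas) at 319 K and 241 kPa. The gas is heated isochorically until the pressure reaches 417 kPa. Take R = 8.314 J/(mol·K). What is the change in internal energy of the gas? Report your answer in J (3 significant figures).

ΔU ≈ 9120 J

Constant volume ⇒ W = 0, so Q = ΔU = nCᵥΔT with Cᵥ = 3R/2 = 12.47 J/(mol·K).
At constant V, T₂/T₁ = P₂/P₁ ⇒ ΔT = T₁(P₂/P₁ − 1) = 319·(417/241 − 1) = 233 K.
ΔU = (3.14)(12.47)(233) = 9123 J.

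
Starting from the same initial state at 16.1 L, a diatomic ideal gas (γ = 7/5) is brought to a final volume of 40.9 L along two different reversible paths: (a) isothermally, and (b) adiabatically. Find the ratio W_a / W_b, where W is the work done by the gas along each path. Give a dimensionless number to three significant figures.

Path (a) isothermal: W = P₁V₁ ln(V₂/V₁) → W_a/(P₁V₁) = 0.9323.
Path (b) adiabatic: W = P₁V₁(1 − (V₁/V₂)^(γ−1))/(γ−1) → W_b/(P₁V₁) = 0.7782.
W_a / W_b = 0.9323 / 0.7782 = 1.198.

W_a / W_b ≈ 1.20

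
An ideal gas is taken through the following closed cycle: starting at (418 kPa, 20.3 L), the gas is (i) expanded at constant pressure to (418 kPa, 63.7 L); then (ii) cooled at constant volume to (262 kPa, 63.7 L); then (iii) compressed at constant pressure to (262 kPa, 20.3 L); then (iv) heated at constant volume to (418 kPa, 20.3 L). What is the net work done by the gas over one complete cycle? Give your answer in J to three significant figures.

W_net ≈ 6770 J

Constant-volume legs do no work.
W(i) = (418)(63.7 − 20.3) = 18141 J; W(iii) = (262)(20.3 − 63.7) = -11371 J.
W_net = 18141 − 11371 = 6770 J (the clockwise enclosed area).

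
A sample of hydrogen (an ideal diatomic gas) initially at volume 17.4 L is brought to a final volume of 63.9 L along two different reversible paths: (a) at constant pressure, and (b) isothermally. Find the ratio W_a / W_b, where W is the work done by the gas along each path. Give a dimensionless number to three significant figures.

Path (a) isobaric: W = P₁(V₂ − V₁) → W_a/(P₁V₁) = 2.672.
Path (b) isothermal: W = P₁V₁ ln(V₂/V₁) → W_b/(P₁V₁) = 1.301.
W_a / W_b = 2.672 / 1.301 = 2.054.

W_a / W_b ≈ 2.05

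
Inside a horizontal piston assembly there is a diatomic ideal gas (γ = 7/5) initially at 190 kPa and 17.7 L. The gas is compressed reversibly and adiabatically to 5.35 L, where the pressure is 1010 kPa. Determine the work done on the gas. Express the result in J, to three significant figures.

W ≈ 5100 J

Adiabatic: W = (P₁V₁ − P₂V₂)/(γ − 1) with γ = 7/5.
P₁V₁ = 3363 J, P₂V₂ = 5404 J.
W = (3363 − 5404) / 0.4 = -5101 J.
Work on gas = −W_by = 5101 J.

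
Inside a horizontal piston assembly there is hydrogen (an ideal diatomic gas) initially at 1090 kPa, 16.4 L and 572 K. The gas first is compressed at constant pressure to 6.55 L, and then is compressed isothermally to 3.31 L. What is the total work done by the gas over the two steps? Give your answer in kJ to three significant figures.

W_total ≈ -15.6 kJ

Step 1 (isobaric): W = PΔV = (1090 kPa)(6.55 − 16.4 L) = -10736 J.
After step 1: P = 1090 kPa, V = 6.55 L, T = 228.5 K.
Step 2 (isothermal): W = P₁V₁ ln(V₂/V₁) = (7140) ln(3.31/6.55) = -4873 J.
W_total = -10736 − 4873 = -15609 J.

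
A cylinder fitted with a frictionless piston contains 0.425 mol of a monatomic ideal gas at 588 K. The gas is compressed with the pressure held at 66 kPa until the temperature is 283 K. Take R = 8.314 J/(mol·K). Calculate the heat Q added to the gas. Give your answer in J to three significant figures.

Isobaric: W = nRΔT = (0.425)(8.314)(-305) = -1078 J.
ΔU = nCᵥΔT with Cᵥ = 3R/2: ΔU = (0.425)(12.47)(-305) = -1617 J.
Q = ΔU + W = -1617 − 1078 = -2694 J.

Q ≈ -2690 J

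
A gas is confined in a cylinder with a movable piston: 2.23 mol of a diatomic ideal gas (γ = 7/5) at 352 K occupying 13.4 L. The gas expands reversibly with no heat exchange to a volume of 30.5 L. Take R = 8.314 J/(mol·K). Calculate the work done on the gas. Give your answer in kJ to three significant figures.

Adiabatic: TV^(γ−1) = const with γ = 7/5.
T₂ = T₁ (V₁/V₂)^(γ−1) = 352 × (13.4/30.5)^0.4 = 352 × 0.7197 = 253.3 K.
W_by = nCᵥ(T₁ − T₂) = (2.23)(20.79)(352 − 253.3) = 4574 J.
Work on gas = −W_by = -4574 J.

W ≈ -4.57 kJ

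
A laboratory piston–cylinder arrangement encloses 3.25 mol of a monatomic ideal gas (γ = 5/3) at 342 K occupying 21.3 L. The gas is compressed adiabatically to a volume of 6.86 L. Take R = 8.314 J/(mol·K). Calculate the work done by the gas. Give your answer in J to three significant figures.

W ≈ -15600 J

Adiabatic: TV^(γ−1) = const with γ = 5/3.
T₂ = T₁ (V₁/V₂)^(γ−1) = 342 × (21.3/6.86)^0.667 = 342 × 2.128 = 727.9 K.
W_by = nCᵥ(T₁ − T₂) = (3.25)(12.47)(342 − 727.9) = -15640 J.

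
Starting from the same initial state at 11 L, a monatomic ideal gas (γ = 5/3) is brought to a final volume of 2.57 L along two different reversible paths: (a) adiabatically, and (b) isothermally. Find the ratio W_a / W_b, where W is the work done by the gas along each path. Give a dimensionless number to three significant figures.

W_a / W_b ≈ 1.69

Path (a) adiabatic: W = P₁V₁(1 − (V₁/V₂)^(γ−1))/(γ−1) → W_a/(P₁V₁) = -2.454.
Path (b) isothermal: W = P₁V₁ ln(V₂/V₁) → W_b/(P₁V₁) = -1.454.
W_a / W_b = -2.454 / -1.454 = 1.688.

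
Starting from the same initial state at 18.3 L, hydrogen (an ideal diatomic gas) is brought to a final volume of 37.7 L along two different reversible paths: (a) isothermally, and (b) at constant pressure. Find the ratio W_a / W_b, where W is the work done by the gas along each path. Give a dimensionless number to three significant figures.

W_a / W_b ≈ 0.682

Path (a) isothermal: W = P₁V₁ ln(V₂/V₁) → W_a/(P₁V₁) = 0.7228.
Path (b) isobaric: W = P₁(V₂ − V₁) → W_b/(P₁V₁) = 1.06.
W_a / W_b = 0.7228 / 1.06 = 0.6818.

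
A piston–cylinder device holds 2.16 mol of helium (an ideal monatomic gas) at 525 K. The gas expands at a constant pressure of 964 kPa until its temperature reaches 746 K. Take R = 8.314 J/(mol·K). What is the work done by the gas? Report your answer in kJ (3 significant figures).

Isobaric: W = P ΔV = nR ΔT.
W = (2.16)(8.314)(746 − 525) = 3969 J.

W ≈ 3.97 kJ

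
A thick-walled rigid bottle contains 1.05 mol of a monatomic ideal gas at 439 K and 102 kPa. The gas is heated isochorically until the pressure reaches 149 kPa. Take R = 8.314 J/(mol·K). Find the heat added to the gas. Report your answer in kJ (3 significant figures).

Constant volume ⇒ W = 0, so Q = ΔU = nCᵥΔT with Cᵥ = 3R/2 = 12.47 J/(mol·K).
At constant V, T₂/T₁ = P₂/P₁ ⇒ ΔT = T₁(P₂/P₁ − 1) = 439·(149/102 − 1) = 202.3 K.
ΔU = (1.05)(12.47)(202.3) = 2649 J.

Q ≈ 2.65 kJ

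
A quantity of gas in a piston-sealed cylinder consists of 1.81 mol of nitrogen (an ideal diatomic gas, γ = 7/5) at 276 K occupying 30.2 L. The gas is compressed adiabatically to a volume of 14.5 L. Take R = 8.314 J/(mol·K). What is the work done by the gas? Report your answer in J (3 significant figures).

Adiabatic: TV^(γ−1) = const with γ = 7/5.
T₂ = T₁ (V₁/V₂)^(γ−1) = 276 × (30.2/14.5)^0.4 = 276 × 1.341 = 370.1 K.
W_by = nCᵥ(T₁ − T₂) = (1.81)(20.79)(276 − 370.1) = -3542 J.

W ≈ -3540 J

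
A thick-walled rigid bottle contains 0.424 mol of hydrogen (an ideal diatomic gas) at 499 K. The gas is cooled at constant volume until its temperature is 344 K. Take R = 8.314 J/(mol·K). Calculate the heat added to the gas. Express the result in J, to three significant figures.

Q ≈ -1370 J

Constant volume ⇒ W = 0, so Q = ΔU = nCᵥΔT with Cᵥ = 5R/2 = 20.79 J/(mol·K).
ΔU = (0.424)(20.79)(344 − 499) = -1366 J.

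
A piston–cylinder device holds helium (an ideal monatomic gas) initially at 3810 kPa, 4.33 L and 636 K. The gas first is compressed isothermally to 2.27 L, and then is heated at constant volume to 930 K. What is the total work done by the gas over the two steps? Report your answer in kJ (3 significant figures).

Step 1 (isothermal): W = P₁V₁ ln(V₂/V₁) = (16497) ln(2.27/4.33) = -10654 J.
Step 2 (isochoric): W = 0 (constant volume).
W_total = -10654 + 0 = -10654 J.

W_total ≈ -10.7 kJ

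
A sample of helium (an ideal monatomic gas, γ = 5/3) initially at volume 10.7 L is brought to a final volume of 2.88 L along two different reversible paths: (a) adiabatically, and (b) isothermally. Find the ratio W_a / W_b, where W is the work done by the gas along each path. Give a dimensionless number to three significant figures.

W_a / W_b ≈ 1.60

Path (a) adiabatic: W = P₁V₁(1 − (V₁/V₂)^(γ−1))/(γ−1) → W_a/(P₁V₁) = -2.098.
Path (b) isothermal: W = P₁V₁ ln(V₂/V₁) → W_b/(P₁V₁) = -1.312.
W_a / W_b = -2.098 / -1.312 = 1.599.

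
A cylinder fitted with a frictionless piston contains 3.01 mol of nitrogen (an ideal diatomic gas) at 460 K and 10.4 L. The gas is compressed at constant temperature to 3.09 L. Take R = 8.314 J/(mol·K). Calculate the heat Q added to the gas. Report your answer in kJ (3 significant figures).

Isothermal ⇒ ΔU = 0, so Q = W = nRT ln(V₂/V₁).
Q = (3.01)(8.314)(460) ln(3.09/10.4) = 11512 × -1.214 = -13971 J.

Q ≈ -14.0 kJ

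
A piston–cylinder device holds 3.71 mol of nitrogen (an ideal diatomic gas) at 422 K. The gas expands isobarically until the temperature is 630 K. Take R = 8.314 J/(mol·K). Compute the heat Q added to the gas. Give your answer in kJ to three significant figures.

Q ≈ 22.5 kJ

Isobaric: W = nRΔT = (3.71)(8.314)(208) = 6416 J.
ΔU = nCᵥΔT with Cᵥ = 5R/2: ΔU = (3.71)(20.79)(208) = 16039 J.
Q = ΔU + W = 16039 + 6416 = 22455 J.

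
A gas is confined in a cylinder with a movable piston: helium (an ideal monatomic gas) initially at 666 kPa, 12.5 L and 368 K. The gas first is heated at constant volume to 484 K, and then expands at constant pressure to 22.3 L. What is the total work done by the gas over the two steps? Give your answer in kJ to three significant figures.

Step 1 (isochoric): W = 0 (constant volume).
After step 1: P = 875.9 kPa (V unchanged).
Step 2 (isobaric): W = PΔV = (875.9 kPa)(22.3 − 12.5 L) = 8584 J.
W_total = 0 + 8584 = 8584 J.

W_total ≈ 8.58 kJ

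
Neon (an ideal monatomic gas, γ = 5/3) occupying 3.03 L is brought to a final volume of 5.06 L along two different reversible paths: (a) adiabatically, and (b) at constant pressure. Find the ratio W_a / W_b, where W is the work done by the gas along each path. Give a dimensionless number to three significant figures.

W_a / W_b ≈ 0.648

Path (a) adiabatic: W = P₁V₁(1 − (V₁/V₂)^(γ−1))/(γ−1) → W_a/(P₁V₁) = 0.4343.
Path (b) isobaric: W = P₁(V₂ − V₁) → W_b/(P₁V₁) = 0.67.
W_a / W_b = 0.4343 / 0.67 = 0.6483.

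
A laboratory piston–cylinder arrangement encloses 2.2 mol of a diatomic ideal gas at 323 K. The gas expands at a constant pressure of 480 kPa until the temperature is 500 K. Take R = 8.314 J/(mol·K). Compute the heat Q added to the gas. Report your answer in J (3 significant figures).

Isobaric: W = nRΔT = (2.2)(8.314)(177) = 3237 J.
ΔU = nCᵥΔT with Cᵥ = 5R/2: ΔU = (2.2)(20.79)(177) = 8094 J.
Q = ΔU + W = 8094 + 3237 = 11331 J.

Q ≈ 11300 J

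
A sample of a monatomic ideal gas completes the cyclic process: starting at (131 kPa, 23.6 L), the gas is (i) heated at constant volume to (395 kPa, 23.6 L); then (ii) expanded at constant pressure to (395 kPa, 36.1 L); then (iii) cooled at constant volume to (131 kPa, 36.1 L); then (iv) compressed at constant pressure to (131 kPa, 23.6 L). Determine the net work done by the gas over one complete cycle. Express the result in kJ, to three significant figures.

W_net ≈ 3.30 kJ

Constant-volume legs do no work.
W(ii) = (395)(36.1 − 23.6) = 4938 J; W(iv) = (131)(23.6 − 36.1) = -1638 J.
W_net = 4938 − 1638 = 3300 J (the clockwise enclosed area).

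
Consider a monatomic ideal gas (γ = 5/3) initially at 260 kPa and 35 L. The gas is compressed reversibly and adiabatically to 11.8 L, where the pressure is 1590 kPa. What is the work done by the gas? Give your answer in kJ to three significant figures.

Adiabatic: W = (P₁V₁ − P₂V₂)/(γ − 1) with γ = 5/3.
P₁V₁ = 9100 J, P₂V₂ = 18762 J.
W = (9100 − 18762) / 0.6667 = -14493 J.

W ≈ -14.5 kJ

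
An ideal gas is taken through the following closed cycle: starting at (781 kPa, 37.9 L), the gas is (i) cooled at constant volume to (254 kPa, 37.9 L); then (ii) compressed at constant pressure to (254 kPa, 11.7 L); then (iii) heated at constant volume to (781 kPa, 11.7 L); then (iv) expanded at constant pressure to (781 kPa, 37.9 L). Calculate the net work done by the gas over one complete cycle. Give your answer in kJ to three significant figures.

Constant-volume legs do no work.
W(ii) = (254)(11.7 − 37.9) = -6655 J; W(iv) = (781)(37.9 − 11.7) = 20462 J.
W_net = -6655 + 20462 = 13807 J (the clockwise enclosed area).

W_net ≈ 13.8 kJ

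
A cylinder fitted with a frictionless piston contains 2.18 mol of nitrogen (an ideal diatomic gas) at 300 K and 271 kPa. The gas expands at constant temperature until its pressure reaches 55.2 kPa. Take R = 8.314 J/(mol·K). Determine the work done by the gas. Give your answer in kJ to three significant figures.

Isothermal process: W = nRT ln(V₂/V₁) = nRT ln(P₁/P₂).
W = (2.18)(8.314)(300) × ln(271/55.2)
  = 5437 × ln(4.909) = 5437 × 1.591
W_by_gas = 8652 J.

W ≈ 8.65 kJ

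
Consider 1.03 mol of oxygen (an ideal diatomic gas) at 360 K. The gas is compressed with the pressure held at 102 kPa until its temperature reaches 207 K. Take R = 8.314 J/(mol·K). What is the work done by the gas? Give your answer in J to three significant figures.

Isobaric: W = P ΔV = nR ΔT.
W = (1.03)(8.314)(207 − 360) = -1310 J.

W ≈ -1310 J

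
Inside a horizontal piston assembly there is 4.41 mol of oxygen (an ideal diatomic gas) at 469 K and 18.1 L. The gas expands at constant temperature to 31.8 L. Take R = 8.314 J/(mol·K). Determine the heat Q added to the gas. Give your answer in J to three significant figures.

Isothermal ⇒ ΔU = 0, so Q = W = nRT ln(V₂/V₁).
Q = (4.41)(8.314)(469) ln(31.8/18.1) = 17196 × 0.5636 = 9691 J.

Q ≈ 9690 J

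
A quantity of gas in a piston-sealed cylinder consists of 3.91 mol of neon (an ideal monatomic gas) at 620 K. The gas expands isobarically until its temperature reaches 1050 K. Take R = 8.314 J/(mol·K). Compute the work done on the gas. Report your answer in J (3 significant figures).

W ≈ -14000 J

Isobaric: W = P ΔV = nR ΔT.
W = (3.91)(8.314)(1050 − 620) = 13978 J.
Work on gas = −W_by = -13978 J.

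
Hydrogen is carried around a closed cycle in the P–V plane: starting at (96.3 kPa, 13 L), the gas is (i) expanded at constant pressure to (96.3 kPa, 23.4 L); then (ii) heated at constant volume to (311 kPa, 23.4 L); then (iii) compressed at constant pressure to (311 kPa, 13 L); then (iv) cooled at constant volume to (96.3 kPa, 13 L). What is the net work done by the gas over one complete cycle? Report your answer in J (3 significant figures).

W_net ≈ -2230 J

Constant-volume legs do no work.
W(i) = (96.3)(23.4 − 13) = 1002 J; W(iii) = (311)(13 − 23.4) = -3234 J.
W_net = 1002 − 3234 = -2233 J (the counter-clockwise enclosed area).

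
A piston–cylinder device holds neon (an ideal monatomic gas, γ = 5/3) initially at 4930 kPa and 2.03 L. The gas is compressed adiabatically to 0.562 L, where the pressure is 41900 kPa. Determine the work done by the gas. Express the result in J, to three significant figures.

Adiabatic: W = (P₁V₁ − P₂V₂)/(γ − 1) with γ = 5/3.
P₁V₁ = 10008 J, P₂V₂ = 23548 J.
W = (10008 − 23548) / 0.6667 = -20310 J.

W ≈ -20300 J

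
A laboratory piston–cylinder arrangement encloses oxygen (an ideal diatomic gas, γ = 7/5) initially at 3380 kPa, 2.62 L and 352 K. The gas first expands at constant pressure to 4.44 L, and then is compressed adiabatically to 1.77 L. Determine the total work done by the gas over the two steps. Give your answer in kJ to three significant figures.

Step 1 (isobaric): W = PΔV = (3380 kPa)(4.44 − 2.62 L) = 6152 J.
After step 1: P = 3380 kPa, V = 4.44 L, T = 596.5 K.
Step 2 (adiabatic): W = (P₁V₁ − P₂V₂)/(γ−1) = (15007 − 21680)/0.4 = -16683 J.
W_total = 6152 − 16683 = -10531 J.

W_total ≈ -10.5 kJ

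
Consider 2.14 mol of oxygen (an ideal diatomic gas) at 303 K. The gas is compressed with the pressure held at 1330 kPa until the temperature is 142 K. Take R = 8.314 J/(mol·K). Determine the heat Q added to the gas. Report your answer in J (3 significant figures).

Q ≈ -10000 J

Isobaric: W = nRΔT = (2.14)(8.314)(-161) = -2865 J.
ΔU = nCᵥΔT with Cᵥ = 5R/2: ΔU = (2.14)(20.79)(-161) = -7161 J.
Q = ΔU + W = -7161 − 2865 = -10026 J.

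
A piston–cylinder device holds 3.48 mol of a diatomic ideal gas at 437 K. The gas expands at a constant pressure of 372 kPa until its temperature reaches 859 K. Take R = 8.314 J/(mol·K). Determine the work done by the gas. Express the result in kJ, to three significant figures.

W ≈ 12.2 kJ

Isobaric: W = P ΔV = nR ΔT.
W = (3.48)(8.314)(859 − 437) = 12210 J.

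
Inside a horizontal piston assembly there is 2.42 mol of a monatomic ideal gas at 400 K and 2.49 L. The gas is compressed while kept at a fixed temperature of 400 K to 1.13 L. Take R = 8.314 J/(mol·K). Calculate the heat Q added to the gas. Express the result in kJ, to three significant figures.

Q ≈ -6.36 kJ

Isothermal ⇒ ΔU = 0, so Q = W = nRT ln(V₂/V₁).
Q = (2.42)(8.314)(400) ln(1.13/2.49) = 8048 × -0.7901 = -6358 J.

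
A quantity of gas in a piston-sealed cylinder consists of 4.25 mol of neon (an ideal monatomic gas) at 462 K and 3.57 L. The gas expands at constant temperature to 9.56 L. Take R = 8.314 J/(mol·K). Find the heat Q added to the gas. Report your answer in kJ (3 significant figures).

Q ≈ 16.1 kJ

Isothermal ⇒ ΔU = 0, so Q = W = nRT ln(V₂/V₁).
Q = (4.25)(8.314)(462) ln(9.56/3.57) = 16325 × 0.985 = 16080 J.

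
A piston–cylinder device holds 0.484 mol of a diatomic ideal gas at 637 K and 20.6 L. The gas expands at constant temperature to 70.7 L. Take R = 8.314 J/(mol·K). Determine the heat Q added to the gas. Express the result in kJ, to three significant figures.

Isothermal ⇒ ΔU = 0, so Q = W = nRT ln(V₂/V₁).
Q = (0.484)(8.314)(637) ln(70.7/20.6) = 2563 × 1.233 = 3161 J.

Q ≈ 3.16 kJ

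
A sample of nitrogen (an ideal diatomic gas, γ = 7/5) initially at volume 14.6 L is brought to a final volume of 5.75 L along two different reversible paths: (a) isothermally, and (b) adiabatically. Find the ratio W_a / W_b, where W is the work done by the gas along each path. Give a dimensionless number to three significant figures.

W_a / W_b ≈ 0.825

Path (a) isothermal: W = P₁V₁ ln(V₂/V₁) → W_a/(P₁V₁) = -0.9318.
Path (b) adiabatic: W = P₁V₁(1 − (V₁/V₂)^(γ−1))/(γ−1) → W_b/(P₁V₁) = -1.129.
W_a / W_b = -0.9318 / -1.129 = 0.8252.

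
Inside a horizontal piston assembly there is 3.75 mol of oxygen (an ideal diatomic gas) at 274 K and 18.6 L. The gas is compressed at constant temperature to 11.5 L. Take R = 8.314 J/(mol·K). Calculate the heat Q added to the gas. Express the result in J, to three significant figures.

Q ≈ -4110 J

Isothermal ⇒ ΔU = 0, so Q = W = nRT ln(V₂/V₁).
Q = (3.75)(8.314)(274) ln(11.5/18.6) = 8543 × -0.4808 = -4107 J.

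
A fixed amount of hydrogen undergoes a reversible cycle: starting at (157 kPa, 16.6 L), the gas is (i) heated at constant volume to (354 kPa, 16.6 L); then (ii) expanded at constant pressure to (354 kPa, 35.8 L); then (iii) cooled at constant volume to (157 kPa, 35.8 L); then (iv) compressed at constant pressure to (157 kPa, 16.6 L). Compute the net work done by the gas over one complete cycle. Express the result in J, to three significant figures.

Constant-volume legs do no work.
W(ii) = (354)(35.8 − 16.6) = 6797 J; W(iv) = (157)(16.6 − 35.8) = -3014 J.
W_net = 6797 − 3014 = 3782 J (the clockwise enclosed area).

W_net ≈ 3780 J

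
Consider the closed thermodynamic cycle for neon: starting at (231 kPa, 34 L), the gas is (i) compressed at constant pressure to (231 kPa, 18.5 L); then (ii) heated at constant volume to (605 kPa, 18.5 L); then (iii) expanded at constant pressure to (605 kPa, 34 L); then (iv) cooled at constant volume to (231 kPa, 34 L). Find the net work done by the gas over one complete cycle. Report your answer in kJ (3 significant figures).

W_net ≈ 5.80 kJ

Constant-volume legs do no work.
W(i) = (231)(18.5 − 34) = -3580 J; W(iii) = (605)(34 − 18.5) = 9378 J.
W_net = -3580 + 9378 = 5797 J (the clockwise enclosed area).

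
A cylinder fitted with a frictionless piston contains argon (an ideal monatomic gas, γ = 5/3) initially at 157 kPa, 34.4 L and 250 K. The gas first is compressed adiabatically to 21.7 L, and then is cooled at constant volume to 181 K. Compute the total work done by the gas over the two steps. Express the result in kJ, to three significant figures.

W_total ≈ -2.91 kJ

Step 1 (adiabatic): W = (P₁V₁ − P₂V₂)/(γ−1) = (5401 − 7343)/0.667 = -2913 J.
Step 2 (isochoric): W = 0 (constant volume).
W_total = -2913 + 0 = -2913 J.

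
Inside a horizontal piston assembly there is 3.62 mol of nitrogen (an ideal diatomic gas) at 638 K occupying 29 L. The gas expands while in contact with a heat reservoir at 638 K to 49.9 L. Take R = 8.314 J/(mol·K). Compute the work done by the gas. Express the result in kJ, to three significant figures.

W ≈ 10.4 kJ

Isothermal: W = nRT ln(V₂/V₁).
W = (3.62)(8.314)(638) × ln(49.9/29)
  = 19202 × 0.5427
W_by_gas = 10421 J.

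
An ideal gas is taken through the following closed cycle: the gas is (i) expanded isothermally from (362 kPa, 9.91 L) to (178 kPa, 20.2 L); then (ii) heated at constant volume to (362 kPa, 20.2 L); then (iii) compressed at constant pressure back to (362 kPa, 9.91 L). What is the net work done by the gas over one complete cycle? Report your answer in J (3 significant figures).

W_net ≈ -1170 J

Leg (i): W = PᵢVᵢ ln(V_f/Vᵢ) = (3587) ln(20.2/9.91) = 2555 J.
Leg (ii): W = 0.
Leg (iii): W = PΔV = (362)(9.91 − 20.2) = -3725 J.
W_net = 2555 − 3725 = -1170 J.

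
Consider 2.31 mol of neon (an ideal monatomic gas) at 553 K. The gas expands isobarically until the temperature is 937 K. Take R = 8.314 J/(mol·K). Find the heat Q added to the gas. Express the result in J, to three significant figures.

Isobaric: W = nRΔT = (2.31)(8.314)(384) = 7375 J.
ΔU = nCᵥΔT with Cᵥ = 3R/2: ΔU = (2.31)(12.47)(384) = 11062 J.
Q = ΔU + W = 11062 + 7375 = 18437 J.

Q ≈ 18400 J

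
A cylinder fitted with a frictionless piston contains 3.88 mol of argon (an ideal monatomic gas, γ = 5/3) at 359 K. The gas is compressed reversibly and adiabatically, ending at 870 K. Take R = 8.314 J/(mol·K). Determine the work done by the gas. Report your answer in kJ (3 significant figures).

Adiabatic ⇒ Q = 0, so W_by = −ΔU = nCᵥ(T₁ − T₂).
Cᵥ = 3R/2 = 12.47 J/(mol·K).
W = (3.88)(12.47)(359 − 870) = -24726 J.

W ≈ -24.7 kJ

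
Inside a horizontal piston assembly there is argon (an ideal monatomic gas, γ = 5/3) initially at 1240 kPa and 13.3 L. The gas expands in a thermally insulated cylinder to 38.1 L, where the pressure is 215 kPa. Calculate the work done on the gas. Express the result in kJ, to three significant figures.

W ≈ -12.5 kJ

Adiabatic: W = (P₁V₁ − P₂V₂)/(γ − 1) with γ = 5/3.
P₁V₁ = 16492 J, P₂V₂ = 8192 J.
W = (16492 − 8192) / 0.6667 = 12451 J.
Work on gas = −W_by = -12451 J.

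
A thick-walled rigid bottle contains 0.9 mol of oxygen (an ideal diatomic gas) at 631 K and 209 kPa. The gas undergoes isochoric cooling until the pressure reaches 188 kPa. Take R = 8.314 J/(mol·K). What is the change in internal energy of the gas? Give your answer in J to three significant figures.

ΔU ≈ -1190 J

Constant volume ⇒ W = 0, so Q = ΔU = nCᵥΔT with Cᵥ = 5R/2 = 20.79 J/(mol·K).
At constant V, T₂/T₁ = P₂/P₁ ⇒ ΔT = T₁(P₂/P₁ − 1) = 631·(188/209 − 1) = -63.4 K.
ΔU = (0.9)(20.79)(-63.4) = -1186 J.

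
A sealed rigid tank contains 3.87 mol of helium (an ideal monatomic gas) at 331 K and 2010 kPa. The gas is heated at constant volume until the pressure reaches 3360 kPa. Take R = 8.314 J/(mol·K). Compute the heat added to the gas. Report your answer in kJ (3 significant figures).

Constant volume ⇒ W = 0, so Q = ΔU = nCᵥΔT with Cᵥ = 3R/2 = 12.47 J/(mol·K).
At constant V, T₂/T₁ = P₂/P₁ ⇒ ΔT = T₁(P₂/P₁ − 1) = 331·(3360/2010 − 1) = 222.3 K.
ΔU = (3.87)(12.47)(222.3) = 10729 J.

Q ≈ 10.7 kJ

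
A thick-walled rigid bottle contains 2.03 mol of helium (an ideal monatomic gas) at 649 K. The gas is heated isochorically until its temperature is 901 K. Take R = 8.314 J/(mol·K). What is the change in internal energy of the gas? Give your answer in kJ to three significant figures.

ΔU ≈ 6.38 kJ

Constant volume ⇒ W = 0, so Q = ΔU = nCᵥΔT with Cᵥ = 3R/2 = 12.47 J/(mol·K).
ΔU = (2.03)(12.47)(901 − 649) = 6380 J.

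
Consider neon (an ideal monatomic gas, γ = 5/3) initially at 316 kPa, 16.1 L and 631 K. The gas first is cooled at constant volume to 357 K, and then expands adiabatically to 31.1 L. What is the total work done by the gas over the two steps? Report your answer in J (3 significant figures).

W_total ≈ 1530 J

Step 1 (isochoric): W = 0 (constant volume).
After step 1: P = 178.8 kPa (V unchanged).
Step 2 (adiabatic): W = (P₁V₁ − P₂V₂)/(γ−1) = (2878 − 1856)/0.667 = 1534 J.
W_total = 0 + 1534 = 1534 J.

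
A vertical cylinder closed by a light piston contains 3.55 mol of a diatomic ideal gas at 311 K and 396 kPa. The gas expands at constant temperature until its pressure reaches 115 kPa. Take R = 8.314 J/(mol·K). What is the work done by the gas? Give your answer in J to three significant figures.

W ≈ 11300 J

Isothermal process: W = nRT ln(V₂/V₁) = nRT ln(P₁/P₂).
W = (3.55)(8.314)(311) × ln(396/115)
  = 9179 × ln(3.443) = 9179 × 1.236
W_by_gas = 11350 J.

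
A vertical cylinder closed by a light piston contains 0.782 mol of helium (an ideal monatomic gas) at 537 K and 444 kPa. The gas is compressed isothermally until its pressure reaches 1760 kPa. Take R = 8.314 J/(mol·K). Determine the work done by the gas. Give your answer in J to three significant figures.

W ≈ -4810 J

Isothermal process: W = nRT ln(V₂/V₁) = nRT ln(P₁/P₂).
W = (0.782)(8.314)(537) × ln(444/1760)
  = 3491 × ln(0.2523) = 3491 × -1.377
W_by_gas = -4808 J.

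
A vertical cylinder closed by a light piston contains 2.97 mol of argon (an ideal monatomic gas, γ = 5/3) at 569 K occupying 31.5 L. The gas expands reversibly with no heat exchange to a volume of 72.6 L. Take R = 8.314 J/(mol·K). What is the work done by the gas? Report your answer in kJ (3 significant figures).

Adiabatic: TV^(γ−1) = const with γ = 5/3.
T₂ = T₁ (V₁/V₂)^(γ−1) = 569 × (31.5/72.6)^0.667 = 569 × 0.5731 = 326.1 K.
W_by = nCᵥ(T₁ − T₂) = (2.97)(12.47)(569 − 326.1) = 8996 J.

W ≈ 9.00 kJ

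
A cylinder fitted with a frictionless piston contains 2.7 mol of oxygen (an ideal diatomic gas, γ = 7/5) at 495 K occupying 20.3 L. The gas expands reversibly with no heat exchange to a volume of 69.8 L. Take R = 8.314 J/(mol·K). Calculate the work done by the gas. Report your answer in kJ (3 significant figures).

W ≈ 10.8 kJ

Adiabatic: TV^(γ−1) = const with γ = 7/5.
T₂ = T₁ (V₁/V₂)^(γ−1) = 495 × (20.3/69.8)^0.4 = 495 × 0.6102 = 302 K.
W_by = nCᵥ(T₁ − T₂) = (2.7)(20.79)(495 − 302) = 10829 J.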